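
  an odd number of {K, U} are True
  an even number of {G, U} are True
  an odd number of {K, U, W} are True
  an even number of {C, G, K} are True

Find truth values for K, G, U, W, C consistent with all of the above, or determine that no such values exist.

K: False, G: True, U: True, W: False, C: True

{K, U}: 1 true → odd ✓
{G, U}: 2 true → even ✓
{K, U, W}: 1 true → odd ✓
{C, G, K}: 2 true → even ✓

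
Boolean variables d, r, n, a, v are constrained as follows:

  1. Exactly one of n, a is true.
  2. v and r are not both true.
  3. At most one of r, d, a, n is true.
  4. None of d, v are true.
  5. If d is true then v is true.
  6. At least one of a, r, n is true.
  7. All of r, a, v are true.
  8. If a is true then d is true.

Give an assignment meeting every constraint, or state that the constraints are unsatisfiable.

Case v = True:
  Constraint (4) is violated (v=T) — contradiction.
Case v = False:
  Constraint (7) is violated (v=F) — contradiction.
Both cases fail — unsatisfiable.

Unsatisfiable — no assignment works.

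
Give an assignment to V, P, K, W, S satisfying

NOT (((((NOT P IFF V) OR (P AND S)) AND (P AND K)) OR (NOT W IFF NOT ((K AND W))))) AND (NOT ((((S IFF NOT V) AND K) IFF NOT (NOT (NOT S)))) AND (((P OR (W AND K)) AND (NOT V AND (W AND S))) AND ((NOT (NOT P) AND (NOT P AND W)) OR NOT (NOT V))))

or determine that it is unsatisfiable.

Unsatisfiable — no assignment works.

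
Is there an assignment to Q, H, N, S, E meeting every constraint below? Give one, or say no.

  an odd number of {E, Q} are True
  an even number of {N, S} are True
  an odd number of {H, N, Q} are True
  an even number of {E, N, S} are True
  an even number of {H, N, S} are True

Q = True, H = False, N = False, S = False, E = False

{E, Q}: 1 true → odd ✓
{N, S}: 0 true → even ✓
{H, N, Q}: 1 true → odd ✓
{E, N, S}: 0 true → even ✓
{H, N, S}: 0 true → even ✓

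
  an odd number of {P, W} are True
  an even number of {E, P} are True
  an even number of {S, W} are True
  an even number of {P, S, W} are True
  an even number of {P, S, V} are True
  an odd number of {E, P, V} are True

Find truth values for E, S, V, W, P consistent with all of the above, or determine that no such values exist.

E: False, S: True, V: True, W: True, P: False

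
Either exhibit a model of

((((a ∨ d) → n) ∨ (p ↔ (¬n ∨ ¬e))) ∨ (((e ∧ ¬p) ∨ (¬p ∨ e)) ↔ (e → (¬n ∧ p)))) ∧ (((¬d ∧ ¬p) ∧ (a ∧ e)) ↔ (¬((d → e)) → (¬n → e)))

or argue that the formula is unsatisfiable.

p = False; d = True; e = False; a = True; n = False

  (((a ∨ d) → n) ∨ (p ↔ (¬n ∨ ¬e))) ∨ (((e ∧ ¬p) ∨ (¬p ∨ e)) ↔ (e → (¬n ∧ p))) = True
    ((a ∨ d) → n) ∨ (p ↔ (¬n ∨ ¬e)) = False
      (a ∨ d) → n = False
        a ∨ d = True
      p ↔ (¬n ∨ ¬e) = False
        ¬n ∨ ¬e = True
          ¬n = True
          ¬e = True
    ((e ∧ ¬p) ∨ (¬p ∨ e)) ↔ (e → (¬n ∧ p)) = True
      (e ∧ ¬p) ∨ (¬p ∨ e) = True
        e ∧ ¬p = False
          ¬p = True
        ¬p ∨ e = True
          ¬p = True
      e → (¬n ∧ p) = True
        ¬n ∧ p = False
          ¬n = True
  ((¬d ∧ ¬p) ∧ (a ∧ e)) ↔ (¬((d → e)) → (¬n → e)) = True
    (¬d ∧ ¬p) ∧ (a ∧ e) = False
      ¬d ∧ ¬p = False
        ¬d = False
        ¬p = True
      a ∧ e = False
    ¬((d → e)) → (¬n → e) = False
      ¬((d → e)) = True
        d → e = False
      ¬n → e = False
        ¬n = True
Both conjuncts True, so the formula holds.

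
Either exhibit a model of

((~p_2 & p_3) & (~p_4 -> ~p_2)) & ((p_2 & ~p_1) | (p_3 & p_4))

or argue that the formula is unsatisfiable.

p_1 = True; p_2 = False; p_3 = True; p_4 = True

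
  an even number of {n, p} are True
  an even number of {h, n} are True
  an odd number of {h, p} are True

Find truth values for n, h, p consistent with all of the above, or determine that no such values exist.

Adding constraints 1, 2, 3 mod 2: every variable appears an even number of times on the left, so the left side is 0.
But the right sides sum to 1 (mod 2). 0 ≠ 1 — the system is inconsistent.

Unsatisfiable — no assignment works.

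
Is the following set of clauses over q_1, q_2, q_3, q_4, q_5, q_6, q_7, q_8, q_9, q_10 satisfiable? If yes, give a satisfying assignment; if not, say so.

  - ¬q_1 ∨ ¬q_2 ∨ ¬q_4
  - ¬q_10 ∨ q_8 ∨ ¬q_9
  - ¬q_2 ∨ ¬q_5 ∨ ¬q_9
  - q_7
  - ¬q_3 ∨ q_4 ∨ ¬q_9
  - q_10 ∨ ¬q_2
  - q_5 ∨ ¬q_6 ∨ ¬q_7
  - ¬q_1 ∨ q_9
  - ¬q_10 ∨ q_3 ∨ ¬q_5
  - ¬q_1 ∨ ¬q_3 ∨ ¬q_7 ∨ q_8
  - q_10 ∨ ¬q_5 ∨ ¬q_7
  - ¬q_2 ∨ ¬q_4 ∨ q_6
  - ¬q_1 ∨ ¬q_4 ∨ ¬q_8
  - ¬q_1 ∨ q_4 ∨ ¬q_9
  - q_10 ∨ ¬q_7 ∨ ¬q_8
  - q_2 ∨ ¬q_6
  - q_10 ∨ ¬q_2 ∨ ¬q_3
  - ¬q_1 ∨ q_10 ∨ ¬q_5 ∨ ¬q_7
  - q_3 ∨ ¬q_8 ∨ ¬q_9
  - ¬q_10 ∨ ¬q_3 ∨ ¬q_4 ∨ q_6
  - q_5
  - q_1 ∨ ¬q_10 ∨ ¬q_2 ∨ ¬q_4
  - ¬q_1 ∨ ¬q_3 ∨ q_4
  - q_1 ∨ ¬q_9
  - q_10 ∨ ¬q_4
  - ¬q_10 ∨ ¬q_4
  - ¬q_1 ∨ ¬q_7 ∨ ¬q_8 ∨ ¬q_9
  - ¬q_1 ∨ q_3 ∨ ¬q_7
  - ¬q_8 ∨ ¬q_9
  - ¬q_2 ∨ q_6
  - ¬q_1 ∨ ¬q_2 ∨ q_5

q_1=F, q_2=F, q_3=T, q_4=F, q_5=T, q_6=F, q_7=T, q_8=T, q_9=F, q_10=T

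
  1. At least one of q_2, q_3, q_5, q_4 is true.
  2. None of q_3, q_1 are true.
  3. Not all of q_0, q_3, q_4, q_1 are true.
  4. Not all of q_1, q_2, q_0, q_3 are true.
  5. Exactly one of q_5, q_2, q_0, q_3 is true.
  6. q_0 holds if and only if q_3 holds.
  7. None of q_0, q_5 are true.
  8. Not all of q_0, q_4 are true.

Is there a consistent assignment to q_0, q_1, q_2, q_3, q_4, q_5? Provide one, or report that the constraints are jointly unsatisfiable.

q_0 = False, q_1 = False, q_2 = True, q_3 = False, q_4 = False, q_5 = False

  (1) {q_2, q_3, q_5, q_4}: 1 true — at least one ✓
  (2) {q_3, q_1}: 0 true — none ✓
  (3) {q_0, q_3, q_4, q_1}: 0/4 true — not all ✓
  (4) {q_1, q_2, q_0, q_3}: 1/4 true — not all ✓
  (5) {q_5, q_2, q_0, q_3}: 1 true — exactly one ✓
  (6) q_0=F, q_3=F — same ✓
  (7) {q_0, q_5}: 0 true — none ✓
  (8) {q_0, q_4}: 0/2 true — not all ✓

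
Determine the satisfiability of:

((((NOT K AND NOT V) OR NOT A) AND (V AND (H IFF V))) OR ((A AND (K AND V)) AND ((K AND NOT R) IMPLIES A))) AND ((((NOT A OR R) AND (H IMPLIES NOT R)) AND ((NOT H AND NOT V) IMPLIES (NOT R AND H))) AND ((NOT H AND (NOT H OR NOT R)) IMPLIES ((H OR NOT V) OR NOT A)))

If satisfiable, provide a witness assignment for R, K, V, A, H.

R = False, K = False, V = True, A = False, H = True

  (((NOT K AND NOT V) OR NOT A) AND (V AND (H IFF V))) OR ((A AND (K AND V)) AND ((K AND NOT R) IMPLIES A)) = True
    ((NOT K AND NOT V) OR NOT A) AND (V AND (H IFF V)) = True
      (NOT K AND NOT V) OR NOT A = True
        NOT K AND NOT V = False
          NOT K = True
          NOT V = False
        NOT A = True
      V AND (H IFF V) = True
        H IFF V = True
    (A AND (K AND V)) AND ((K AND NOT R) IMPLIES A) = False
      A AND (K AND V) = False
        K AND V = False
      (K AND NOT R) IMPLIES A = True
        K AND NOT R = False
          NOT R = True
  (((NOT A OR R) AND (H IMPLIES NOT R)) AND ((NOT H AND NOT V) IMPLIES (NOT R AND H))) AND ((NOT H AND (NOT H OR NOT R)) IMPLIES ((H OR NOT V) OR NOT A)) = True
    ((NOT A OR R) AND (H IMPLIES NOT R)) AND ((NOT H AND NOT V) IMPLIES (NOT R AND H)) = True
      (NOT A OR R) AND (H IMPLIES NOT R) = True
        NOT A OR R = True
          NOT A = True
        H IMPLIES NOT R = True
          NOT R = True
      (NOT H AND NOT V) IMPLIES (NOT R AND H) = True
        NOT H AND NOT V = False
          NOT H = False
          NOT V = False
        NOT R AND H = True
          NOT R = True
    (NOT H AND (NOT H OR NOT R)) IMPLIES ((H OR NOT V) OR NOT A) = True
      NOT H AND (NOT H OR NOT R) = False
        NOT H = False
        NOT H OR NOT R = True
          NOT H = False
          NOT R = True
      (H OR NOT V) OR NOT A = True
        H OR NOT V = True
          NOT V = False
        NOT A = True
Both conjuncts True, so the formula holds.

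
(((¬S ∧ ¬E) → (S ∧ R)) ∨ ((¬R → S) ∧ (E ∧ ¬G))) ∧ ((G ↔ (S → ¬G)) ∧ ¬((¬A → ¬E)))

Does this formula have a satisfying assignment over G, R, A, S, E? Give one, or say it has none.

G = True, R = True, A = False, S = False, E = True

  ((¬S ∧ ¬E) → (S ∧ R)) ∨ ((¬R → S) ∧ (E ∧ ¬G)) = True
    (¬S ∧ ¬E) → (S ∧ R) = True
      ¬S ∧ ¬E = False
        ¬S = True
        ¬E = False
      S ∧ R = False
    (¬R → S) ∧ (E ∧ ¬G) = False
      ¬R → S = True
        ¬R = False
      E ∧ ¬G = False
        ¬G = False
  (G ↔ (S → ¬G)) ∧ ¬((¬A → ¬E)) = True
    G ↔ (S → ¬G) = True
      S → ¬G = True
        ¬G = False
    ¬((¬A → ¬E)) = True
      ¬A → ¬E = False
        ¬A = True
        ¬E = False
Both conjuncts True, so the formula holds.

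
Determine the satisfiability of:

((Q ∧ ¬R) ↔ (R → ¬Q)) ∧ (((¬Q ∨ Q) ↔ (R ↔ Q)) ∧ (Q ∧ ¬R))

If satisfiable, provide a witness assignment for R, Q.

UNSATISFIABLE

Case Q = True: the formula simplifies to (¬R ↔ ¬R) ∧ (R ∧ ¬R).
  R = True: the conjunct ¬R is False.
  R = False: the conjunct R is False.
Case Q = False: the conjunct (Q ∧ ¬R) ↔ (R → ¬Q) becomes (False ∧ ¬R) ↔ (R → True) = False.
Both cases fail — unsatisfiable.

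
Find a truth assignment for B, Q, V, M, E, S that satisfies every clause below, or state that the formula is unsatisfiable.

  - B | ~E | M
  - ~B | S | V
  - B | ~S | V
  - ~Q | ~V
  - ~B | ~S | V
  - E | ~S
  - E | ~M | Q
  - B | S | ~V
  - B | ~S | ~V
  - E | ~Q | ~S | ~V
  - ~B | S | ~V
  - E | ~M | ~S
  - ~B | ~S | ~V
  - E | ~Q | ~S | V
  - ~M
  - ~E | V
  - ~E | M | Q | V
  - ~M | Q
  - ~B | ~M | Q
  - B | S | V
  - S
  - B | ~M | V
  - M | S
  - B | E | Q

Unsatisfiable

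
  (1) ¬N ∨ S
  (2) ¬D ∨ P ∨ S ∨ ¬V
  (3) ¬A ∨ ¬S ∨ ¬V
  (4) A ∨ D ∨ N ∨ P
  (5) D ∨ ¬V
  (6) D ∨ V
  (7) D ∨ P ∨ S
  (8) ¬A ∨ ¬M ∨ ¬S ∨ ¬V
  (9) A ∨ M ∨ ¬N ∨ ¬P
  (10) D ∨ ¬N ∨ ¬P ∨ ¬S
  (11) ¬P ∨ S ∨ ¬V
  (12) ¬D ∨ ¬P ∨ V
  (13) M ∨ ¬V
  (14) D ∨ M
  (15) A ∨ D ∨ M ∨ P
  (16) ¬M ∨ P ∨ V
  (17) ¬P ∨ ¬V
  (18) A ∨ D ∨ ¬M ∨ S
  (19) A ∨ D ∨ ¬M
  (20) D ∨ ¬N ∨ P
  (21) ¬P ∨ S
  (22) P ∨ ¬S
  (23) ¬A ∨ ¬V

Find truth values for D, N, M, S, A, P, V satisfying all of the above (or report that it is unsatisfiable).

Try D = False:
  (D ∨ ¬V) forces V = False.
  clause (D ∨ V) is falsified — backtrack.
So D = True.
Set N = False.
Set M = False.
  then (M ∨ ¬V) forces V = False.
  then (¬D ∨ ¬P ∨ V) forces P = False.
  then (P ∨ ¬S) forces S = False.
Set A = True.
All clauses satisfied.

D = True, N = False, M = False, S = False, A = True, P = False, V = False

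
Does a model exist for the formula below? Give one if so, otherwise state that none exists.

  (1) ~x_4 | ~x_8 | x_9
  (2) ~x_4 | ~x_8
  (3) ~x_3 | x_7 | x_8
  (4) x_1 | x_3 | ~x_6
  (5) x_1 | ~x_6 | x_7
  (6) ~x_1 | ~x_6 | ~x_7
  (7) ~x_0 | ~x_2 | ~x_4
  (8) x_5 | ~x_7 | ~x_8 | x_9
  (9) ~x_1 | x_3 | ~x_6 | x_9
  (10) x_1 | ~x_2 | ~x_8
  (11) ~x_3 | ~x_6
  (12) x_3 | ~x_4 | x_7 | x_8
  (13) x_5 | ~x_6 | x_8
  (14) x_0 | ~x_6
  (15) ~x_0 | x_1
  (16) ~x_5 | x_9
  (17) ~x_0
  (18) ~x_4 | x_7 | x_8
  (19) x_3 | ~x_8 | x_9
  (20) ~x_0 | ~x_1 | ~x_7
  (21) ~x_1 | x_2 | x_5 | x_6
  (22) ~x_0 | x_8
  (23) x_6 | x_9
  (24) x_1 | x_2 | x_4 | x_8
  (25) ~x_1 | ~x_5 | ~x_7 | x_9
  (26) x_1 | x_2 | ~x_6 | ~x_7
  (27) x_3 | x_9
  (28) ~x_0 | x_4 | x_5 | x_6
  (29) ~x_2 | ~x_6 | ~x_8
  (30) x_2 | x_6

x_0 = False, x_1 = True, x_2 = True, x_3 = False, x_4 = False, x_5 = True, x_6 = False, x_7 = True, x_8 = True, x_9 = True

Unit clause (~x_0) forces x_0 = False.
In (x_0 | ~x_6) only ~x_6 is left, so x_6 = False.
In (x_6 | x_9) only x_9 is left, so x_9 = True.
In (x_2 | x_6) only x_2 is left, so x_2 = True.
Set x_1 = True.
Set x_3 = False.
Set x_4 = False.
Set x_5 = True.
Set x_7 = True.
Set x_8 = True.
All clauses satisfied.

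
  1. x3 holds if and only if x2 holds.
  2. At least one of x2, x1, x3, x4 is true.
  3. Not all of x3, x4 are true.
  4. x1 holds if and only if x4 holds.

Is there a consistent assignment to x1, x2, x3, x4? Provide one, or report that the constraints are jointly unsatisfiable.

x1 = False; x2 = True; x3 = True; x4 = False

  (1) x3=T, x2=T — same ✓
  (2) {x2, x1, x3, x4}: 2 true — at least one ✓
  (3) {x3, x4}: 1/2 true — not all ✓
  (4) x1=F, x4=F — same ✓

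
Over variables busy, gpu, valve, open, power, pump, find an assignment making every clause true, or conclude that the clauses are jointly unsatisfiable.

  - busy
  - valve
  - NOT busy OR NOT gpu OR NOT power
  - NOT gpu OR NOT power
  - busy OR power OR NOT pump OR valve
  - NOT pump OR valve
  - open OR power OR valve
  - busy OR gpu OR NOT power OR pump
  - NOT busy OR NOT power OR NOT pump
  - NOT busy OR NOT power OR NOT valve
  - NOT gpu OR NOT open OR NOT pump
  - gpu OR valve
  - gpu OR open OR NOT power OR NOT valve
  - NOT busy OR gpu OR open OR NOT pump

busy = True, gpu = True, valve = True, open = False, power = False, pump = False

Unit clause (busy) forces busy = True.
Unit clause (valve) forces valve = True.
In (NOT busy OR NOT power OR NOT valve) only NOT power is left, so power = False.
Set gpu = True.
Set open = False.
Set pump = False.
All clauses satisfied.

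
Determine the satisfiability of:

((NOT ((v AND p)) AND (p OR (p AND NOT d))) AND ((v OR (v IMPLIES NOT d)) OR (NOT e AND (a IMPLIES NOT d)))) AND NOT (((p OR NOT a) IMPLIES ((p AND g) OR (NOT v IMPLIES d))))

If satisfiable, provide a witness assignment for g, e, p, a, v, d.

g=F; e=T; p=T; a=T; v=F; d=F

  (NOT ((v AND p)) AND (p OR (p AND NOT d))) AND ((v OR (v IMPLIES NOT d)) OR (NOT e AND (a IMPLIES NOT d))) = True
    NOT ((v AND p)) AND (p OR (p AND NOT d)) = True
      NOT ((v AND p)) = True
        v AND p = False
      p OR (p AND NOT d) = True
        p AND NOT d = True
          NOT d = True
    (v OR (v IMPLIES NOT d)) OR (NOT e AND (a IMPLIES NOT d)) = True
      v OR (v IMPLIES NOT d) = True
        v IMPLIES NOT d = True
          NOT d = True
      NOT e AND (a IMPLIES NOT d) = False
        NOT e = False
        a IMPLIES NOT d = True
          NOT d = True
  NOT (((p OR NOT a) IMPLIES ((p AND g) OR (NOT v IMPLIES d)))) = True
    (p OR NOT a) IMPLIES ((p AND g) OR (NOT v IMPLIES d)) = False
      p OR NOT a = True
        NOT a = False
      (p AND g) OR (NOT v IMPLIES d) = False
        p AND g = False
        NOT v IMPLIES d = False
          NOT v = True
Both conjuncts True, so the formula holds.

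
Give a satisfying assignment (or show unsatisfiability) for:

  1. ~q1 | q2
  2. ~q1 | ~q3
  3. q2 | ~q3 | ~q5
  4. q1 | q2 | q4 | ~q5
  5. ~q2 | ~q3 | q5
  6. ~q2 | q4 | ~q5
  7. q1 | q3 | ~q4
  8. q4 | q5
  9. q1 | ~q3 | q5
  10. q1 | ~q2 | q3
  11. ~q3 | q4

q1 = True, q2 = True, q3 = False, q4 = True, q5 = False

Set q1 = True.
  then (~q1 | q2) forces q2 = True.
  then (~q1 | ~q3) forces q3 = False.
Try q4 = False:
  (~q2 | q4 | ~q5) forces q5 = False.
  clause (q4 | q5) is falsified — backtrack.
So q4 = True.
Set q5 = False.
All clauses satisfied.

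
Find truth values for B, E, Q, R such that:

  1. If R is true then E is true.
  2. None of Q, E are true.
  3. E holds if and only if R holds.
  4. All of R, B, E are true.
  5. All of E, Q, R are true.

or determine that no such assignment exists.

Case E = True:
  Constraint (2) is violated (E=T) — contradiction.
Case E = False:
  Constraint (4) is violated (E=F) — contradiction.
Both cases fail — unsatisfiable.

Unsatisfiable — no assignment works.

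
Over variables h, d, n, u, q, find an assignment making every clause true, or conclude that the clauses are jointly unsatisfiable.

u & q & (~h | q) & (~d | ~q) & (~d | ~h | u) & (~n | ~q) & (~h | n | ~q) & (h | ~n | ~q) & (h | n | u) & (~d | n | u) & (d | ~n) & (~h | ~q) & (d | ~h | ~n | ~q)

h=F; d=F; n=F; u=T; q=T

Unit clause (u) forces u = True.
Unit clause (q) forces q = True.
In (~d | ~q) only ~d is left, so d = False.
In (~n | ~q) only ~n is left, so n = False.
In (~h | n | ~q) only ~h is left, so h = False.
All clauses satisfied.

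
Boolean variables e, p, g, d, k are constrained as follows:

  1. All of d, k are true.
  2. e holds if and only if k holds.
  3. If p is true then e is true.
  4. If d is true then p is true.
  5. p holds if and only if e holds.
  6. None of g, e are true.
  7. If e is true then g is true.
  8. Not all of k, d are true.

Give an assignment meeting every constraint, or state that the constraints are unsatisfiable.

Case d = True:
  (1) forces k = True.
  Constraint (8) is violated (k=T, d=T) — contradiction.
Case d = False:
  Constraint (1) is violated (d=F) — contradiction.
Both cases fail — unsatisfiable.

Unsatisfiable — no assignment works.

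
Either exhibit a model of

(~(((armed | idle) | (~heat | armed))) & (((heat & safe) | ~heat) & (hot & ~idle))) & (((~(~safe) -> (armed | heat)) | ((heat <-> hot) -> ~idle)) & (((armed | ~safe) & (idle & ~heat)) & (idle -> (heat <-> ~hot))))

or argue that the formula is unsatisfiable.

Case heat = True: the conjunct ~heat is False.
Case heat = False: the conjunct ~(((armed | idle) | (~heat | armed))) becomes ~(((armed | idle) | True)) = False.
Both cases fail — unsatisfiable.

Unsatisfiable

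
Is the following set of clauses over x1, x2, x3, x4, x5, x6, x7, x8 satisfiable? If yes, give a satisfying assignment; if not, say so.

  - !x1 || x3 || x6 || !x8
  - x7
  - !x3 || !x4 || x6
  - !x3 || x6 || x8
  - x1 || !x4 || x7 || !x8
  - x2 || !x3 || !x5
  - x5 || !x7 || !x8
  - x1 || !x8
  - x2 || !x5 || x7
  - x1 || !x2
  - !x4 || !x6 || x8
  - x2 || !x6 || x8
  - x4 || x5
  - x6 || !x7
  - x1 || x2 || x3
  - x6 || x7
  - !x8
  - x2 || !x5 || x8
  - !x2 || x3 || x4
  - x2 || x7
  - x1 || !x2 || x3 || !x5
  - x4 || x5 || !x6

x1 = True, x2 = True, x3 = True, x4 = False, x5 = True, x6 = True, x7 = True, x8 = False

Unit clause (x7) forces x7 = True.
In (x6 || !x7) only x6 is left, so x6 = True.
Unit clause (!x8) forces x8 = False.
In (!x4 || !x6 || x8) only !x4 is left, so x4 = False.
In (x2 || !x6 || x8) only x2 is left, so x2 = True.
In (x4 || x5) only x5 is left, so x5 = True.
In (!x2 || x3 || x4) only x3 is left, so x3 = True.
In (x1 || !x2) only x1 is left, so x1 = True.
All clauses satisfied.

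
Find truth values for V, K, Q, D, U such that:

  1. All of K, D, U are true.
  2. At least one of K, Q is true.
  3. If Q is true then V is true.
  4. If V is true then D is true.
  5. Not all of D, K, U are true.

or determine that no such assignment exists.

The formula is unsatisfiable.

Case K = True:
  (1) forces D = True.
  (1) forces U = True.
  Constraint (5) is violated (D=T, K=T, U=T) — contradiction.
Case K = False:
  Constraint (1) is violated (K=F) — contradiction.
Both cases fail — unsatisfiable.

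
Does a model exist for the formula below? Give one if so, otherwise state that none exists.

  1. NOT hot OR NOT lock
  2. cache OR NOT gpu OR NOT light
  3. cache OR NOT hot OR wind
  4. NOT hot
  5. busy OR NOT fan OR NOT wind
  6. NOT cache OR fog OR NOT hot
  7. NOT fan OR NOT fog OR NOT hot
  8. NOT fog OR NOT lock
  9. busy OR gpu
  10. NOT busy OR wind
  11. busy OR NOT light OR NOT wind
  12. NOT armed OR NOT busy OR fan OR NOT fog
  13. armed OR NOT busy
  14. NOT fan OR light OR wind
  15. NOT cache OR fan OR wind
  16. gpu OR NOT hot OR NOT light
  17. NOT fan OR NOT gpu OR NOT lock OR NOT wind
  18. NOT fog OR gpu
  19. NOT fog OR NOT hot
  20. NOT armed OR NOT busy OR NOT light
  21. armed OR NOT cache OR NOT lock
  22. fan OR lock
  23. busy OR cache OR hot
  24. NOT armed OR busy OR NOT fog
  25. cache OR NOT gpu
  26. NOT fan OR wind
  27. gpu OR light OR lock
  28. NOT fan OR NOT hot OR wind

Unit clause (NOT hot) forces hot = False.
Set lock = True.
  then (NOT fog OR NOT lock) forces fog = False.
Set busy = True.
  then (NOT busy OR wind) forces wind = True.
  then (armed OR NOT busy) forces armed = True.
  then (NOT armed OR NOT busy OR NOT light) forces light = False.
Set gpu = False.
Set fan = False.
Set cache = True.
All clauses satisfied.

lock = True, busy = True, hot = False, gpu = False, wind = True, armed = True, light = False, fan = False, cache = True, fog = False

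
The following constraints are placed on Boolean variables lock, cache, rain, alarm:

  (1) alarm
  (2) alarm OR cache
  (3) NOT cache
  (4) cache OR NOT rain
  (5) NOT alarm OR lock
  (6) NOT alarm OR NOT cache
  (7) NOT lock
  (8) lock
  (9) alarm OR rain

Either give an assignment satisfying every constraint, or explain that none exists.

UNSATISFIABLE

Case lock = True:
  Clause (NOT lock) is falsified — contradiction.
Case lock = False:
  Clause (lock) is falsified — contradiction.
Both cases fail, so the formula is unsatisfiable.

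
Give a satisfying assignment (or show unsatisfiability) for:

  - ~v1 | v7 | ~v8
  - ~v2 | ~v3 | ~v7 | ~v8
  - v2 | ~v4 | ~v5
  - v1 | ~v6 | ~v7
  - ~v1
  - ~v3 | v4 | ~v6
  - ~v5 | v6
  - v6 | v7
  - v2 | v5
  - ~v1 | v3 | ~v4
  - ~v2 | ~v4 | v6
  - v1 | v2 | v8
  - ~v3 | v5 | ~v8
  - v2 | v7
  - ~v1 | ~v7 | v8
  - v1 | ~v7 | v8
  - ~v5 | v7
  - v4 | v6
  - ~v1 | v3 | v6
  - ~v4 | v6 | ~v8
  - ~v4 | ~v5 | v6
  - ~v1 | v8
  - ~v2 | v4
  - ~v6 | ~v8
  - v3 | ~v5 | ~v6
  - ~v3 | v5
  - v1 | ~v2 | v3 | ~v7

Unit clause (~v1) forces v1 = False.
Try v2 = False:
  (v2 | v5) forces v5 = True.
  (v2 | ~v4 | ~v5) forces v4 = False.
  (~v5 | v6) forces v6 = True.
  (v1 | ~v6 | ~v7) forces v7 = False.
  clause (v2 | v7) is falsified — backtrack.
So v2 = True.
  then (~v2 | v4) forces v4 = True.
  then (~v2 | ~v4 | v6) forces v6 = True.
  then (~v6 | ~v8) forces v8 = False.
  then (v1 | ~v6 | ~v7) forces v7 = False.
  then (~v5 | v7) forces v5 = False.
  then (~v3 | v5) forces v3 = False.
All clauses satisfied.

v1: False, v2: True, v3: False, v4: True, v5: False, v6: True, v7: False, v8: False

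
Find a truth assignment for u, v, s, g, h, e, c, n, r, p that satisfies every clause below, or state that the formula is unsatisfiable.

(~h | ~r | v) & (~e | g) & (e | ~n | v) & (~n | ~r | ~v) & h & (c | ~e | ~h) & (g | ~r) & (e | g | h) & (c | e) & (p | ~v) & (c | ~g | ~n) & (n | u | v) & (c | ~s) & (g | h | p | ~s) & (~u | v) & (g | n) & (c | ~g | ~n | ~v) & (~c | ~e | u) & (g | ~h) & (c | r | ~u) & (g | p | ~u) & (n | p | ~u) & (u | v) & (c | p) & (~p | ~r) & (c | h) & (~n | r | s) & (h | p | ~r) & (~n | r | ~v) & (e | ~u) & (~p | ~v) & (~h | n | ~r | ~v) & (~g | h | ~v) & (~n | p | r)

Case v = True:
  (h) forces h = True.
  (p | ~v) forces p = True.
  Clause (~p | ~v) is falsified — contradiction.
Case v = False:
  (h) forces h = True.
  (~h | ~r | v) forces r = False.
  (~u | v) forces u = False.
  Clause (u | v) is falsified — contradiction.
Both cases fail, so the formula is unsatisfiable.

The formula is unsatisfiable.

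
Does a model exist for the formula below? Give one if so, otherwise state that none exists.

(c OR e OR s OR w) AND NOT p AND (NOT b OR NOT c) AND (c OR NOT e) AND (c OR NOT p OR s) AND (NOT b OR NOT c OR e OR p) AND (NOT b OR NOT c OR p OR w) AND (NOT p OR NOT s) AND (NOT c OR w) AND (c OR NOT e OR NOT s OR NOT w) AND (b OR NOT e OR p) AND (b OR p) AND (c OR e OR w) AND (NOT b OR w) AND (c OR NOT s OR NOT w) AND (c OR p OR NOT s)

p: False, w: True, b: True, c: False, e: False, s: False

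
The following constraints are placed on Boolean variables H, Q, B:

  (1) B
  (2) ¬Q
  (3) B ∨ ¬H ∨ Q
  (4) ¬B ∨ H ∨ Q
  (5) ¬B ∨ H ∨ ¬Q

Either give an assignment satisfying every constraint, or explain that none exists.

Unit clause (B) forces B = True.
Unit clause (¬Q) forces Q = False.
In (¬B ∨ H ∨ Q) only H is left, so H = True.
All clauses satisfied.

H=T; Q=F; B=T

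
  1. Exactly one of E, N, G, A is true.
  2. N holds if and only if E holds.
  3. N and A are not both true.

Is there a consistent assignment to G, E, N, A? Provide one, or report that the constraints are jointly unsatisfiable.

G = True; E = False; N = False; A = False

  (1) {E, N, G, A}: 1 true — exactly one ✓
  (2) N=F, E=F — same ✓
  (3) N=F, A=F — not both ✓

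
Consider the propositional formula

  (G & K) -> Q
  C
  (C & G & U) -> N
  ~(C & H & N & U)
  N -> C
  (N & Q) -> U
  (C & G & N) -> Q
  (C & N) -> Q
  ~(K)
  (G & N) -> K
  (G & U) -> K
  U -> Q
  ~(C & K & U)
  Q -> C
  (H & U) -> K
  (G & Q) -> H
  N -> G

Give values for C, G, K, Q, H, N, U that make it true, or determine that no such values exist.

C = True, G = False, K = False, Q = True, H = True, N = False, U = False

Unit clause (~K) forces K = False.
Unit clause (C) forces C = True.
Set G = False.
  then (G | ~N) forces N = False.
Set Q = True.
Set H = True.
  then (~H | K | ~U) forces U = False.
All clauses satisfied.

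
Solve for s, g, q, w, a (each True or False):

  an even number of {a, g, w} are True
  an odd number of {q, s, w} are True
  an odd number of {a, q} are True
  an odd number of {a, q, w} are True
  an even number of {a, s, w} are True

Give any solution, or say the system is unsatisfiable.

s: False, g: False, q: True, w: False, a: False

{a, g, w}: 0 true → even ✓
{q, s, w}: 1 true → odd ✓
{a, q}: 1 true → odd ✓
{a, q, w}: 1 true → odd ✓
{a, s, w}: 0 true → even ✓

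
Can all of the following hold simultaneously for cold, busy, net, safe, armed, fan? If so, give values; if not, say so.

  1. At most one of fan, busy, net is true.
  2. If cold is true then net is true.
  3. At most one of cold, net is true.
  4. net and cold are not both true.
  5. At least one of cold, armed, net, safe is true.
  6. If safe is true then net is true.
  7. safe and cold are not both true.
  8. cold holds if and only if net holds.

cold = False, busy = False, net = False, safe = False, armed = True, fan = False

  (1) {fan, busy, net}: 0 true — at most one ✓
  (2) cold=F ⇒ net: vacuous ✓
  (3) {cold, net}: 0 true — at most one ✓
  (4) net=F, cold=F — not both ✓
  (5) {cold, armed, net, safe}: 1 true — at least one ✓
  (6) safe=F ⇒ net: vacuous ✓
  (7) safe=F, cold=F — not both ✓
  (8) cold=F, net=F — same ✓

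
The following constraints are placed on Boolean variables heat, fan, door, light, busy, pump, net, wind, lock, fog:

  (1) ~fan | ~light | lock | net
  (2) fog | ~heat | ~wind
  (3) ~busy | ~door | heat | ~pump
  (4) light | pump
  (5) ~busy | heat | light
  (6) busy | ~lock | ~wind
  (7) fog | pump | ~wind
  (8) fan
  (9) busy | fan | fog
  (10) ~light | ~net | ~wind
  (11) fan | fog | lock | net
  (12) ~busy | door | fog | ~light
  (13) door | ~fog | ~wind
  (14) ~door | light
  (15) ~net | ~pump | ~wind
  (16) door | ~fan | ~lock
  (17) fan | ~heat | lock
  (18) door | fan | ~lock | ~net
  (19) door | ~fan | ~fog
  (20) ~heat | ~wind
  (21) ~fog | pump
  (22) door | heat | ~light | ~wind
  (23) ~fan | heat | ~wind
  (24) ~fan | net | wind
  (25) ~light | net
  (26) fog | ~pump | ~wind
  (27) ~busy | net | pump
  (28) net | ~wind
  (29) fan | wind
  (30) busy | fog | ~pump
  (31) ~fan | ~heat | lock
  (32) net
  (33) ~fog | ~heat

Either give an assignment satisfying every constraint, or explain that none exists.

heat=T, fan=T, door=T, light=T, busy=T, pump=F, net=T, wind=F, lock=T, fog=F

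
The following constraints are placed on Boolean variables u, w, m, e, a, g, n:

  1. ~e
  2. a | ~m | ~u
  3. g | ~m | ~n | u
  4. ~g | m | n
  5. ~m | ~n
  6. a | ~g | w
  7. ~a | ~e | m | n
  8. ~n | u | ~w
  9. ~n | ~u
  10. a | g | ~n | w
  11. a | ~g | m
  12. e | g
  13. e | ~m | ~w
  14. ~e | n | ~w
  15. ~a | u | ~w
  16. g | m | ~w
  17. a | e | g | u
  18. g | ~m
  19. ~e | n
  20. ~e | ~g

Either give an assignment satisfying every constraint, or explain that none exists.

u = False, w = False, m = True, e = False, a = True, g = True, n = False

Unit clause (~e) forces e = False.
In (e | g) only g is left, so g = True.
Set u = False.
Try w = True:
  (~n | u | ~w) forces n = False.
  (~g | m | n) forces m = True.
  clause (e | ~m | ~w) is falsified — backtrack.
So w = False.
  then (a | ~g | w) forces a = True.
Set m = True.
  then (~m | ~n) forces n = False.
All clauses satisfied.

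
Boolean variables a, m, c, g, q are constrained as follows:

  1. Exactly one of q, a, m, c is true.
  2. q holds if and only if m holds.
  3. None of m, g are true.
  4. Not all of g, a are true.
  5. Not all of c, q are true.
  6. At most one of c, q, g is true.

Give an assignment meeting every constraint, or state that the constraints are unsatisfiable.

a: False; m: False; c: True; g: False; q: False

  (1) {q, a, m, c}: 1 true — exactly one ✓
  (2) q=F, m=F — same ✓
  (3) {m, g}: 0 true — none ✓
  (4) {g, a}: 0/2 true — not all ✓
  (5) {c, q}: 1/2 true — not all ✓
  (6) {c, q, g}: 1 true — at most one ✓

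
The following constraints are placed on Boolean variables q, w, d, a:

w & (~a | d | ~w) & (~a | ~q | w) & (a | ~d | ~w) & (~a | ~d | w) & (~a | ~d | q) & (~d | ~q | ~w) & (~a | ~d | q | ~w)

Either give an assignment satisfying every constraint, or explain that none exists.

Unit clause (w) forces w = True.
Set q = True.
  then (~d | ~q | ~w) forces d = False.
  then (~a | d | ~w) forces a = False.
Check each clause:
  (w): w holds.
  (~a | d | ~w): ~a holds.
  (~a | ~q | w): ~a holds.
  (a | ~d | ~w): ~d holds.
  (~a | ~d | w): ~a holds.
  (~a | ~d | q): ~a holds.
  (~d | ~q | ~w): ~d holds.
  (~a | ~d | q | ~w): ~a holds.
All clauses satisfied.

q = True, w = True, d = False, a = False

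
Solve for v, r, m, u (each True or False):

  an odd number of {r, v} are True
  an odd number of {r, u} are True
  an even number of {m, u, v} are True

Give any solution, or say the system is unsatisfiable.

v: False, r: True, m: False, u: False

{r, v}: 1 true → odd ✓
{r, u}: 1 true → odd ✓
{m, u, v}: 0 true → even ✓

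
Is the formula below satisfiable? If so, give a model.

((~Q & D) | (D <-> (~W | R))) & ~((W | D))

Case D = True: the conjunct ~((W | D)) becomes ~((W | True)) = False.
Case D = False: the formula simplifies to ~((~W | R)) & ~W.
  W = True: the conjunct ~W is False.
  W = False: the conjunct ~((~W | R)) becomes ~((True | R)) = False.
Both cases fail — unsatisfiable.

Unsatisfiable — no assignment works.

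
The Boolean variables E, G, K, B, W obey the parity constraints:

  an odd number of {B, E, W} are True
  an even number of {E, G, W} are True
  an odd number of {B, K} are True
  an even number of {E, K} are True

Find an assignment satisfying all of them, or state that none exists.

E = False, G = False, K = False, B = True, W = False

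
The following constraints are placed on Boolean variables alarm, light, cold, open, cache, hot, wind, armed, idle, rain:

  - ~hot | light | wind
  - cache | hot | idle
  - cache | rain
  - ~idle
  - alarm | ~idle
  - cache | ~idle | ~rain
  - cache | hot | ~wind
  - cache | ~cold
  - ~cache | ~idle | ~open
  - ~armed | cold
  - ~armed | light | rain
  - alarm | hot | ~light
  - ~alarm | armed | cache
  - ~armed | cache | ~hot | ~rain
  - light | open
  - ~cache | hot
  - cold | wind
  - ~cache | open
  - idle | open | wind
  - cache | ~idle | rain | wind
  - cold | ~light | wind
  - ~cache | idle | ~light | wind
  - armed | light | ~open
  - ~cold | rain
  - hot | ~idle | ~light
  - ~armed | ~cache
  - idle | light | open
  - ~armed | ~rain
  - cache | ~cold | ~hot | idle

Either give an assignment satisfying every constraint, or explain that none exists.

Unit clause (~idle) forces idle = False.
Set alarm = False.
Try light = False:
  (light | open) forces open = True.
  (armed | light | ~open) forces armed = True.
  (~armed | cold) forces cold = True.
  (cache | ~cold) forces cache = True.
  clause (~armed | ~cache) is falsified — backtrack.
So light = True.
  then (alarm | hot | ~light) forces hot = True.
Set cold = False.
  then (~armed | cold) forces armed = False.
  then (cold | wind) forces wind = True.
Set open = False.
  then (~cache | open) forces cache = False.
  then (cache | rain) forces rain = True.
All clauses satisfied.

alarm: False, light: True, cold: False, open: False, cache: False, hot: True, wind: True, armed: False, idle: False, rain: True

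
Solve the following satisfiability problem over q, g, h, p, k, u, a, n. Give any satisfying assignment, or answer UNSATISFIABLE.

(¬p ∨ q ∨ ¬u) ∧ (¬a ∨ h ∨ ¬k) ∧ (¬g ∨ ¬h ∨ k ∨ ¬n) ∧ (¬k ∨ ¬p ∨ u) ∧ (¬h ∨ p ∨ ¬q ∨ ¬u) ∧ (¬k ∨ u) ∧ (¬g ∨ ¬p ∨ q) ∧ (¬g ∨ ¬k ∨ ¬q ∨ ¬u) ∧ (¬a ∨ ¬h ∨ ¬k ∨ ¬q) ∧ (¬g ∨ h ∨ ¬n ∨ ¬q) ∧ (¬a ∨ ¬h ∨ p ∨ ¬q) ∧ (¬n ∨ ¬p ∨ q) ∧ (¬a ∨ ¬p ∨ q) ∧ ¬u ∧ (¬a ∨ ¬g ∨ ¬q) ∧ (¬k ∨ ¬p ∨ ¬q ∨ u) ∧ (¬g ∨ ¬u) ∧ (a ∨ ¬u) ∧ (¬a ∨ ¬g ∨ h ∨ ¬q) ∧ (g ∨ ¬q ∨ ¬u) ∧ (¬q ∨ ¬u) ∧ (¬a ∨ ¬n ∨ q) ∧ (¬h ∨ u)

q = False, g = False, h = False, p = False, k = False, u = False, a = False, n = False

Unit clause (¬u) forces u = False.
In (¬h ∨ u) only ¬h is left, so h = False.
In (¬k ∨ u) only ¬k is left, so k = False.
Set q = False.
Set g = False.
Set p = False.
Set a = False.
Set n = False.
All clauses satisfied.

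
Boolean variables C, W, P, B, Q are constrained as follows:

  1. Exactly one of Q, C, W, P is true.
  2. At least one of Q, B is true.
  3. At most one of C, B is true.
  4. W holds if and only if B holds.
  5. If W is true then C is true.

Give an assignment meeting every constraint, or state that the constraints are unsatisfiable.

C: False, W: False, P: False, B: False, Q: True

  (1) {Q, C, W, P}: 1 true — exactly one ✓
  (2) {Q, B}: 1 true — at least one ✓
  (3) {C, B}: 0 true — at most one ✓
  (4) W=F, B=F — same ✓
  (5) W=F ⇒ C: vacuous ✓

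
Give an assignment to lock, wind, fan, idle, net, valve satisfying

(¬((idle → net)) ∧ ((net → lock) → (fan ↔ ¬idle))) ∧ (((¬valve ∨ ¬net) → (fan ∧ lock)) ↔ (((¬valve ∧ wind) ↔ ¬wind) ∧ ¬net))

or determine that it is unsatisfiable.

lock=T, wind=T, fan=F, idle=T, net=F, valve=F

  ¬((idle → net)) ∧ ((net → lock) → (fan ↔ ¬idle)) = True
    ¬((idle → net)) = True
      idle → net = False
    (net → lock) → (fan ↔ ¬idle) = True
      net → lock = True
      fan ↔ ¬idle = True
        ¬idle = False
  ((¬valve ∨ ¬net) → (fan ∧ lock)) ↔ (((¬valve ∧ wind) ↔ ¬wind) ∧ ¬net) = True
    (¬valve ∨ ¬net) → (fan ∧ lock) = False
      ¬valve ∨ ¬net = True
        ¬valve = True
        ¬net = True
      fan ∧ lock = False
    ((¬valve ∧ wind) ↔ ¬wind) ∧ ¬net = False
      (¬valve ∧ wind) ↔ ¬wind = False
        ¬valve ∧ wind = True
          ¬valve = True
        ¬wind = False
      ¬net = True
Both conjuncts True, so the formula holds.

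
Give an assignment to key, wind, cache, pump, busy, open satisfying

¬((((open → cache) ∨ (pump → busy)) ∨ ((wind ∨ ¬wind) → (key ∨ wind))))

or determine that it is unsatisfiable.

key: False, wind: False, cache: False, pump: True, busy: False, open: True

  ¬((((open → cache) ∨ (pump → busy)) ∨ ((wind ∨ ¬wind) → (key ∨ wind)))) = True
    ((open → cache) ∨ (pump → busy)) ∨ ((wind ∨ ¬wind) → (key ∨ wind)) = False
      (open → cache) ∨ (pump → busy) = False
        open → cache = False
        pump → busy = False
      (wind ∨ ¬wind) → (key ∨ wind) = False
        wind ∨ ¬wind = True
          ¬wind = True
        key ∨ wind = False
The formula evaluates to True.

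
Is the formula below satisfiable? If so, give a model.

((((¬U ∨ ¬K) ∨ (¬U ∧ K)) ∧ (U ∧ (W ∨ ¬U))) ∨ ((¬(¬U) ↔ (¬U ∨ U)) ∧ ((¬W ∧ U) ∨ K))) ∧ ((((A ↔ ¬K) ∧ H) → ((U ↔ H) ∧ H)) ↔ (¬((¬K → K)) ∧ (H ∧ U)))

W = True, H = True, U = True, A = False, K = False

  (((¬U ∨ ¬K) ∨ (¬U ∧ K)) ∧ (U ∧ (W ∨ ¬U))) ∨ ((¬(¬U) ↔ (¬U ∨ U)) ∧ ((¬W ∧ U) ∨ K)) = True
    ((¬U ∨ ¬K) ∨ (¬U ∧ K)) ∧ (U ∧ (W ∨ ¬U)) = True
      (¬U ∨ ¬K) ∨ (¬U ∧ K) = True
        ¬U ∨ ¬K = True
          ¬U = False
          ¬K = True
        ¬U ∧ K = False
          ¬U = False
      U ∧ (W ∨ ¬U) = True
        W ∨ ¬U = True
          ¬U = False
    (¬(¬U) ↔ (¬U ∨ U)) ∧ ((¬W ∧ U) ∨ K) = False
      ¬(¬U) ↔ (¬U ∨ U) = True
        ¬(¬U) = True
          ¬U = False
        ¬U ∨ U = True
          ¬U = False
      (¬W ∧ U) ∨ K = False
        ¬W ∧ U = False
          ¬W = False
  (((A ↔ ¬K) ∧ H) → ((U ↔ H) ∧ H)) ↔ (¬((¬K → K)) ∧ (H ∧ U)) = True
    ((A ↔ ¬K) ∧ H) → ((U ↔ H) ∧ H) = True
      (A ↔ ¬K) ∧ H = False
        A ↔ ¬K = False
          ¬K = True
      (U ↔ H) ∧ H = True
        U ↔ H = True
    ¬((¬K → K)) ∧ (H ∧ U) = True
      ¬((¬K → K)) = True
        ¬K → K = False
          ¬K = True
      H ∧ U = True
Both conjuncts True, so the formula holds.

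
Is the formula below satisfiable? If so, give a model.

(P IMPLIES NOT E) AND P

P: True, E: False

  P IMPLIES NOT E = True
    NOT E = True
Both conjuncts True, so the formula holds.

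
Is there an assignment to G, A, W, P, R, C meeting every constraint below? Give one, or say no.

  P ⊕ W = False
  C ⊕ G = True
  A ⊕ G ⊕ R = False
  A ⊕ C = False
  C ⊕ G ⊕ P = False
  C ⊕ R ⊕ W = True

G = False, A = True, W = True, P = True, R = True, C = True

P ⊕ W = T ⊕ T = False ✓
C ⊕ G = T ⊕ F = True ✓
A ⊕ G ⊕ R = T ⊕ F ⊕ T = False ✓
A ⊕ C = T ⊕ T = False ✓
C ⊕ G ⊕ P = T ⊕ F ⊕ T = False ✓
C ⊕ R ⊕ W = T ⊕ T ⊕ T = True ✓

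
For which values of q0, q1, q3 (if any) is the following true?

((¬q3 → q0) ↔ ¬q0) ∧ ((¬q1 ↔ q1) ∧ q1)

The conjunct ¬q1 ↔ q1 is unsatisfiable on its own:
  q1=F: evaluates to False.
  q1=T: evaluates to False.
So the whole conjunction is unsatisfiable.

Unsatisfiable — no assignment works.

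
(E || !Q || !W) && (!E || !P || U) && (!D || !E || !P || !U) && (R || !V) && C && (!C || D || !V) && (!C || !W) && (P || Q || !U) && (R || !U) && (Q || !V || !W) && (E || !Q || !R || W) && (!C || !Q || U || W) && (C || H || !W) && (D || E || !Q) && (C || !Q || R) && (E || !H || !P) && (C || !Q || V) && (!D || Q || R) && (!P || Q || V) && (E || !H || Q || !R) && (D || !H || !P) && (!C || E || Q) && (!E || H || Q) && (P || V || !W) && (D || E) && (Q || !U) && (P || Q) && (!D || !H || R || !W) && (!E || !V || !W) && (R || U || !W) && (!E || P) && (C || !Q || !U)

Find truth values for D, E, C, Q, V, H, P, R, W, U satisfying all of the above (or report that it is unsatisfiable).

Unit clause (C) forces C = True.
In (!C || !W) only !W is left, so W = False.
Set D = False.
  then (!C || D || !V) forces V = False.
  then (D || E) forces E = True.
  then (!E || P) forces P = True.
  then (!E || !P || U) forces U = True.
  then (R || !U) forces R = True.
  then (!P || Q || V) forces Q = True.
  then (D || !H || !P) forces H = False.
All clauses satisfied.

D=F; E=T; C=T; Q=T; V=F; H=F; P=T; R=T; W=F; U=T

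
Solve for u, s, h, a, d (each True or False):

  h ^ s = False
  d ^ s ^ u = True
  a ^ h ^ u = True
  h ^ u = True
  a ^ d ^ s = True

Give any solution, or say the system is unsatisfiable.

u=F; s=T; h=T; a=F; d=F

h ^ s = T ^ T = False ✓
d ^ s ^ u = F ^ T ^ F = True ✓
a ^ h ^ u = F ^ T ^ F = True ✓
h ^ u = T ^ F = True ✓
a ^ d ^ s = F ^ F ^ T = True ✓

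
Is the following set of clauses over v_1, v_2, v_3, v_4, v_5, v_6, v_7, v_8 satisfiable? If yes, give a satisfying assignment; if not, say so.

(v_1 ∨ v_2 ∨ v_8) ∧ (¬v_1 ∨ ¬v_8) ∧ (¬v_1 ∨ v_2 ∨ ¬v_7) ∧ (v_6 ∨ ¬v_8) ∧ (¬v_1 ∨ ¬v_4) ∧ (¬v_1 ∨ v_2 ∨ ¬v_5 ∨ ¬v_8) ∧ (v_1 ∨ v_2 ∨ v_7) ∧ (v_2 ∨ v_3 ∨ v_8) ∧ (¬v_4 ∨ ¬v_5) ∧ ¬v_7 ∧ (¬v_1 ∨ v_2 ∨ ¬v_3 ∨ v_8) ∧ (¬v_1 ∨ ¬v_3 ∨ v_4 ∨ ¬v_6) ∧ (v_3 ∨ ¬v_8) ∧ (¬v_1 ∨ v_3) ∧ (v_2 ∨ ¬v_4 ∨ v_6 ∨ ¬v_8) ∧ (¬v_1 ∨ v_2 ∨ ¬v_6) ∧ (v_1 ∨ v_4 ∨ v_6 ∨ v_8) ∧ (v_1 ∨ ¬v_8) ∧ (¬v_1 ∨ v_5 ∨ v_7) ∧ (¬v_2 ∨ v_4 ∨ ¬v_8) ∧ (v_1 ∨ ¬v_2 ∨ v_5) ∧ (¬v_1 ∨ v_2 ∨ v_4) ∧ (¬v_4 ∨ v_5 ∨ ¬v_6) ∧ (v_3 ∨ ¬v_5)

v_1: False, v_2: True, v_3: True, v_4: False, v_5: True, v_6: True, v_7: False, v_8: False

Unit clause (¬v_7) forces v_7 = False.
Set v_1 = False.
  then (v_1 ∨ v_2 ∨ v_7) forces v_2 = True.
  then (v_1 ∨ ¬v_8) forces v_8 = False.
  then (v_1 ∨ ¬v_2 ∨ v_5) forces v_5 = True.
  then (v_3 ∨ ¬v_5) forces v_3 = True.
  then (¬v_4 ∨ ¬v_5) forces v_4 = False.
  then (v_1 ∨ v_4 ∨ v_6 ∨ v_8) forces v_6 = True.
All clauses satisfied.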